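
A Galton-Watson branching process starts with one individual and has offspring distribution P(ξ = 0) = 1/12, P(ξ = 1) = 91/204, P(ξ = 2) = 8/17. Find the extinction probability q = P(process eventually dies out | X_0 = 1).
q = 17/96

The pgf is f(s) = 1/12 + 91/204·s + 8/17·s². The extinction probability q is the smallest fixed point of f in [0, 1]. Setting s = f(s):
  8/17·s² + (91/204 − 1)·s + 1/12 = 0
  8/17·s² − (1/12 + 8/17)·s + 1/12 = 0
which factors as (s − 1)·(8/17·s − 1/12) = 0, giving roots s = 1 and s = (1/12)/(8/17) = 17/96.
Mean offspring μ = 91/204 + 2·8/17 = 283/204 > 1 (supercritical), so q < 1. The extinction probability is the smaller root: q = (1/12)/(8/17) = 17/96.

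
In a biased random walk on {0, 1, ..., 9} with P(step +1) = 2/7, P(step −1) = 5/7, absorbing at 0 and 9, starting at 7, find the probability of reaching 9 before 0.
P(hit 9 before 0) = (1 − (5/2)^7) / (1 − (5/2)^9) = 103996/650871

Let u_k denote P(reach 9 before 0 | start at k). Boundary: u_0 = 0, u_9 = 1. Recurrence: u_k = 2/7·u_{k+1} + 5/7·u_{k-1} for 1 ≤ k ≤ 8. Try u_k = A + B·r^k with r = q/p = (5/7)/(2/7) = 5/2. Substitution satisfies the recurrence; boundary conditions give:
  u_k = (1 − r^k) / (1 − r^N) = (1 − (5/2)^7) / (1 − (5/2)^9) = 103996/650871.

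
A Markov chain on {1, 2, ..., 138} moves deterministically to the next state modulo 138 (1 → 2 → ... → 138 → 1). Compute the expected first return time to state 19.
E[T_19 | X_0 = 19] = 138

The chain cycles deterministically, so starting at state 19 it returns in exactly 138 steps. Equivalently, the stationary distribution is uniform π_j = 1/138 for every state j, so by Kac's formula E[T_19] = 1/π_19 = 138.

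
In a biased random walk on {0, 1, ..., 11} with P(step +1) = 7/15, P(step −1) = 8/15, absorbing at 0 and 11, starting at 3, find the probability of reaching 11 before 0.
P(hit 11 before 0) = (1 − (8/7)^3) / (1 − (8/7)^11) = 974251369/6612607849

Let u_k denote P(reach 11 before 0 | start at k). Boundary: u_0 = 0, u_11 = 1. Recurrence: u_k = 7/15·u_{k+1} + 8/15·u_{k-1} for 1 ≤ k ≤ 10. Try u_k = A + B·r^k with r = q/p = (8/15)/(7/15) = 8/7. Substitution satisfies the recurrence; boundary conditions give:
  u_k = (1 − r^k) / (1 − r^N) = (1 − (8/7)^3) / (1 − (8/7)^11) = 974251369/6612607849.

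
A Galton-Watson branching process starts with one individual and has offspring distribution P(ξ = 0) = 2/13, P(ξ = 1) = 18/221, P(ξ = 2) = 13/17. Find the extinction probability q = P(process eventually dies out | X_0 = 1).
q = 34/169

The pgf is f(s) = 2/13 + 18/221·s + 13/17·s². The extinction probability q is the smallest fixed point of f in [0, 1]. Setting s = f(s):
  13/17·s² + (18/221 − 1)·s + 2/13 = 0
  13/17·s² − (2/13 + 13/17)·s + 2/13 = 0
which factors as (s − 1)·(13/17·s − 2/13) = 0, giving roots s = 1 and s = (2/13)/(13/17) = 34/169.
Mean offspring μ = 18/221 + 2·13/17 = 356/221 > 1 (supercritical), so q < 1. The extinction probability is the smaller root: q = (2/13)/(13/17) = 34/169.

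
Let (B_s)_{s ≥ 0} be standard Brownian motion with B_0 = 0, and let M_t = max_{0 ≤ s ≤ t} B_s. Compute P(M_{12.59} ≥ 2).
P(M_{12.59} ≥ 2) = 2·P(B_{12.59} ≥ 2) = 2(1 − Φ(2/√12.59)) ≈ 0.5730

By the reflection principle for Brownian motion, P(M_t ≥ a) = 2 · P(B_t ≥ a) for a ≥ 0. Since B_t ~ N(0, t), P(B_t ≥ 2) = 1 − Φ(2/√t) = 1 − Φ(2/√12.59) = 1 − Φ(0.5637). So
  P(M_{12.59} ≥ 2) = 2(1 − Φ(0.5637)) ≈ 0.5730.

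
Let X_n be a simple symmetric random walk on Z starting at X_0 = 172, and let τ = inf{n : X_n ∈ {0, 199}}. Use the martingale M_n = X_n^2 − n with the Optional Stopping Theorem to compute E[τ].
E[τ] = 4644

M_n = X_n^2 − n is a martingale (since E[X_{n+1}^2 | F_n] = X_n^2 + 1). By OST (τ has finite mean in a bounded region), E[M_τ] = E[M_0] = X_0^2 − 0 = 172^2 = 29584. Also E[M_τ] = E[X_τ^2] − E[τ]. The walk exits at 0 or 199, with P(hit 199 first) = 172/199, so E[X_τ^2] = 199^2 · 172/199 + 0 = 34228. Thus E[τ] = E[X_τ^2] − E[M_τ] = 34228 − 29584 = 4644 = 172(199 − 172) = 4644.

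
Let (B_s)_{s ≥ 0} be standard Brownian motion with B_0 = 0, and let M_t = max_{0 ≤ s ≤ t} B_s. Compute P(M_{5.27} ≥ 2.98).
P(M_{5.27} ≥ 2.98) = 2·P(B_{5.27} ≥ 2.98) = 2(1 − Φ(2.98/√5.27)) ≈ 0.1943

By the reflection principle for Brownian motion, P(M_t ≥ a) = 2 · P(B_t ≥ a) for a ≥ 0. Since B_t ~ N(0, t), P(B_t ≥ 2.98) = 1 − Φ(2.98/√t) = 1 − Φ(2.98/√5.27) = 1 − Φ(1.2981). So
  P(M_{5.27} ≥ 2.98) = 2(1 − Φ(1.2981)) ≈ 0.1943.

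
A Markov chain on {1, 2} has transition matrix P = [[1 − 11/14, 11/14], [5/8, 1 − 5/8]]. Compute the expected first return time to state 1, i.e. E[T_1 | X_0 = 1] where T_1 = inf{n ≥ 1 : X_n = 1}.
E[T_1 | X_0 = 1] = 1/π_1 = 79/35

For an irreducible recurrent Markov chain with stationary distribution π, E[T_i | X_0 = i] = 1/π_i (Kac's formula). Here π_1 = (5/8)/(11/14 + 5/8) = (5/8)/(79/56) = 35/79, so E[T_1 | X_0 = 1] = 1/π_1 = (11/14 + 5/8)/(5/8) = (79/56)/(5/8) = 79/35.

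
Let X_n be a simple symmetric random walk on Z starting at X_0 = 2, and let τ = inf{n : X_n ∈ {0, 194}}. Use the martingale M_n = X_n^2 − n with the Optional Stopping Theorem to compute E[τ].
E[τ] = 384

M_n = X_n^2 − n is a martingale (since E[X_{n+1}^2 | F_n] = X_n^2 + 1). By OST (τ has finite mean in a bounded region), E[M_τ] = E[M_0] = X_0^2 − 0 = 2^2 = 4. Also E[M_τ] = E[X_τ^2] − E[τ]. The walk exits at 0 or 194, with P(hit 194 first) = 2/194, so E[X_τ^2] = 194^2 · 2/194 + 0 = 388. Thus E[τ] = E[X_τ^2] − E[M_τ] = 388 − 4 = 384 = 2(194 − 2) = 384.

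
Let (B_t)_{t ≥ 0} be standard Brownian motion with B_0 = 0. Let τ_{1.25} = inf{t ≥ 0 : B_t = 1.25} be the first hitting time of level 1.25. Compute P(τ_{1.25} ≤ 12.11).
P(τ_{1.25} ≤ 12.11) = 2(1 − Φ(1.25/√12.11)) = 2(1 − Φ(0.3592)) ≈ 0.7194

By the reflection principle for standard BM, P(τ_b ≤ t) = 2 · P(B_t ≥ b). Since B_t ~ N(0, t), P(B_t ≥ 1.25) = 1 − Φ(1.25/√t) = 1 − Φ(1.25/√12.11) = 1 − Φ(0.3592) ≈ 0.35972. Doubling: P(τ_{1.25} ≤ 12.11) ≈ 2 · 0.35972 = 0.71944 ≈ 0.7194.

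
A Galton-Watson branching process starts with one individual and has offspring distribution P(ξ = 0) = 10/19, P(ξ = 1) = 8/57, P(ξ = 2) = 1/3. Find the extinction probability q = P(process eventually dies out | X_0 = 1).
q = 1

Mean offspring μ = 0·10/19 + 1·8/57 + 2·1/3 = 46/57 ≤ 1. For μ ≤ 1 with offspring not concentrated at 1, the Galton-Watson process goes extinct almost surely, so q = 1.
(Algebraic check: The pgf is f(s) = 10/19 + 8/57·s + 1/3·s². The extinction probability q is the smallest fixed point of f in [0, 1]. Setting s = f(s):
  1/3·s² + (8/57 − 1)·s + 10/19 = 0
  1/3·s² − (10/19 + 1/3)·s + 10/19 = 0
which factors as (s − 1)·(1/3·s − 10/19) = 0, giving roots s = 1 and s = (10/19)/(1/3) = 30/19. Since 30/19 ≥ 1, the smallest root in [0, 1] is s = 1.)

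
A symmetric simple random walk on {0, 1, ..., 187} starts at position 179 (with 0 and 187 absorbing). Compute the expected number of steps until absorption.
E[τ | X_0 = 179] = 1432

Let v_k = E[τ | X_0 = k]. Boundary: v_0 = v_187 = 0. Recurrence: v_k = 1 + (v_{k-1} + v_{k+1})/2 for 1 ≤ k ≤ 186. The particular solution to v_k − (v_{k-1} + v_{k+1})/2 = 1 is v_k = −k^2. Adding homogeneous solution A + B k and matching boundaries gives v_k = k (187 − k). Substituting k = 179: v_179 = 179 · 8 = 1432.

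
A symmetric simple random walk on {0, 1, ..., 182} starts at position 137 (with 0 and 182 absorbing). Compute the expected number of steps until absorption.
E[τ | X_0 = 137] = 6165

Let v_k = E[τ | X_0 = k]. Boundary: v_0 = v_182 = 0. Recurrence: v_k = 1 + (v_{k-1} + v_{k+1})/2 for 1 ≤ k ≤ 181. The particular solution to v_k − (v_{k-1} + v_{k+1})/2 = 1 is v_k = −k^2. Adding homogeneous solution A + B k and matching boundaries gives v_k = k (182 − k). Substituting k = 137: v_137 = 137 · 45 = 6165.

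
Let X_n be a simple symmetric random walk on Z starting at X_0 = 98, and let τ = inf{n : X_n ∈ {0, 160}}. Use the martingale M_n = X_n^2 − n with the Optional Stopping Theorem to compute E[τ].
E[τ] = 6076

M_n = X_n^2 − n is a martingale (since E[X_{n+1}^2 | F_n] = X_n^2 + 1). By OST (τ has finite mean in a bounded region), E[M_τ] = E[M_0] = X_0^2 − 0 = 98^2 = 9604. Also E[M_τ] = E[X_τ^2] − E[τ]. The walk exits at 0 or 160, with P(hit 160 first) = 98/160, so E[X_τ^2] = 160^2 · 98/160 + 0 = 15680. Thus E[τ] = E[X_τ^2] − E[M_τ] = 15680 − 9604 = 6076 = 98(160 − 98) = 6076.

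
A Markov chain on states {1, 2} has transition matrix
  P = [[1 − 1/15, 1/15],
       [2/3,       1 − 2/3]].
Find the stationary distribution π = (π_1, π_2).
π_1 = 10/11, π_2 = 1/11

Solve πP = π with π_1 + π_2 = 1. From πP = π: π_1 · (1 − 1/15) + π_2 · 2/3 = π_1 ⇒ π_2 · 2/3 = π_1 · 1/15 ⇒ π_2/π_1 = (1/15)/(2/3) = 1/10. Together with π_1 + π_2 = 1:
  π_1 = (2/3)/(1/15 + 2/3) = (2/3)/(11/15) = 10/11,
  π_2 = (1/15)/(1/15 + 2/3) = (1/15)/(11/15) = 1/11.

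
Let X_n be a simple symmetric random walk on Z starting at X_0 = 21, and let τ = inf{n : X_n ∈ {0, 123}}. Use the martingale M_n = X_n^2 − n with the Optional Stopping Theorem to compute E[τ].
E[τ] = 2142

M_n = X_n^2 − n is a martingale (since E[X_{n+1}^2 | F_n] = X_n^2 + 1). By OST (τ has finite mean in a bounded region), E[M_τ] = E[M_0] = X_0^2 − 0 = 21^2 = 441. Also E[M_τ] = E[X_τ^2] − E[τ]. The walk exits at 0 or 123, with P(hit 123 first) = 21/123, so E[X_τ^2] = 123^2 · 21/123 + 0 = 2583. Thus E[τ] = E[X_τ^2] − E[M_τ] = 2583 − 441 = 2142 = 21(123 − 21) = 2142.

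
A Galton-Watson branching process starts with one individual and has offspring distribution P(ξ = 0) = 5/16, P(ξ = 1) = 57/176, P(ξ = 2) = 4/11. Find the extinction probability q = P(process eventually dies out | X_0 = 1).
q = 55/64

The pgf is f(s) = 5/16 + 57/176·s + 4/11·s². The extinction probability q is the smallest fixed point of f in [0, 1]. Setting s = f(s):
  4/11·s² + (57/176 − 1)·s + 5/16 = 0
  4/11·s² − (5/16 + 4/11)·s + 5/16 = 0
which factors as (s − 1)·(4/11·s − 5/16) = 0, giving roots s = 1 and s = (5/16)/(4/11) = 55/64.
Mean offspring μ = 57/176 + 2·4/11 = 185/176 > 1 (supercritical), so q < 1. The extinction probability is the smaller root: q = (5/16)/(4/11) = 55/64.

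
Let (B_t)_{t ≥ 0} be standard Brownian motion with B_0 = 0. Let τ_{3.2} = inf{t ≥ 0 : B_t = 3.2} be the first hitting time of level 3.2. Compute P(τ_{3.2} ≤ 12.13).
P(τ_{3.2} ≤ 12.13) = 2(1 − Φ(3.2/√12.13)) = 2(1 − Φ(0.9188)) ≈ 0.3582

By the reflection principle for standard BM, P(τ_b ≤ t) = 2 · P(B_t ≥ b). Since B_t ~ N(0, t), P(B_t ≥ 3.2) = 1 − Φ(3.2/√t) = 1 − Φ(3.2/√12.13) = 1 − Φ(0.9188) ≈ 0.17910. Doubling: P(τ_{3.2} ≤ 12.13) ≈ 2 · 0.17910 = 0.35820 ≈ 0.3582.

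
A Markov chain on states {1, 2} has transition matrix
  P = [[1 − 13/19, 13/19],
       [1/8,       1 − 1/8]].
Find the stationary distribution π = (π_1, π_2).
π_1 = 19/123, π_2 = 104/123

Solve πP = π with π_1 + π_2 = 1. From πP = π: π_1 · (1 − 13/19) + π_2 · 1/8 = π_1 ⇒ π_2 · 1/8 = π_1 · 13/19 ⇒ π_2/π_1 = (13/19)/(1/8) = 104/19. Together with π_1 + π_2 = 1:
  π_1 = (1/8)/(13/19 + 1/8) = (1/8)/(123/152) = 19/123,
  π_2 = (13/19)/(13/19 + 1/8) = (13/19)/(123/152) = 104/123.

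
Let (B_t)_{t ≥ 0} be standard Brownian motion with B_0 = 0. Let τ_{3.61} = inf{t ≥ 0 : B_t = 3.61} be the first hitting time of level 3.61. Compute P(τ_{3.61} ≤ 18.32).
P(τ_{3.61} ≤ 18.32) = 2(1 − Φ(3.61/√18.32)) = 2(1 − Φ(0.8434)) ≈ 0.3990

By the reflection principle for standard BM, P(τ_b ≤ t) = 2 · P(B_t ≥ b). Since B_t ~ N(0, t), P(B_t ≥ 3.61) = 1 − Φ(3.61/√t) = 1 − Φ(3.61/√18.32) = 1 − Φ(0.8434) ≈ 0.19950. Doubling: P(τ_{3.61} ≤ 18.32) ≈ 2 · 0.19950 = 0.39900 ≈ 0.3990.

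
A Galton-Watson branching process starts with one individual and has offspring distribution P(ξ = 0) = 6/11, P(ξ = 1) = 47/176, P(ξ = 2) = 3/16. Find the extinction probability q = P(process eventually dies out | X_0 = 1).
q = 1

Mean offspring μ = 0·6/11 + 1·47/176 + 2·3/16 = 113/176 ≤ 1. For μ ≤ 1 with offspring not concentrated at 1, the Galton-Watson process goes extinct almost surely, so q = 1.
(Algebraic check: The pgf is f(s) = 6/11 + 47/176·s + 3/16·s². The extinction probability q is the smallest fixed point of f in [0, 1]. Setting s = f(s):
  3/16·s² + (47/176 − 1)·s + 6/11 = 0
  3/16·s² − (6/11 + 3/16)·s + 6/11 = 0
which factors as (s − 1)·(3/16·s − 6/11) = 0, giving roots s = 1 and s = (6/11)/(3/16) = 32/11. Since 32/11 ≥ 1, the smallest root in [0, 1] is s = 1.)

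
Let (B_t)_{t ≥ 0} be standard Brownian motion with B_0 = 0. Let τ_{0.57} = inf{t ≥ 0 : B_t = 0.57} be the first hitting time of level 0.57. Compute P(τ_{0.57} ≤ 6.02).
P(τ_{0.57} ≤ 6.02) = 2(1 − Φ(0.57/√6.02)) = 2(1 − Φ(0.2323)) ≈ 0.8163

By the reflection principle for standard BM, P(τ_b ≤ t) = 2 · P(B_t ≥ b). Since B_t ~ N(0, t), P(B_t ≥ 0.57) = 1 − Φ(0.57/√t) = 1 − Φ(0.57/√6.02) = 1 − Φ(0.2323) ≈ 0.40815. Doubling: P(τ_{0.57} ≤ 6.02) ≈ 2 · 0.40815 = 0.81630 ≈ 0.8163.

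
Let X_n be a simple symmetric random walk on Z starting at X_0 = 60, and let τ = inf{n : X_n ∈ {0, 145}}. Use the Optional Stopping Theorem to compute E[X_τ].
E[X_τ] = 60

X_n is a martingale and τ is a bounded-mean stopping time (indeed τ is finite a.s. with bounded expectation since the walk is in a bounded region). By the OST, E[X_τ] = E[X_0] = 60. Equivalently: E[X_τ] = 145 · P(hit 145 first) + 0 · P(hit 0 first) = 145 · (60/145) = 60.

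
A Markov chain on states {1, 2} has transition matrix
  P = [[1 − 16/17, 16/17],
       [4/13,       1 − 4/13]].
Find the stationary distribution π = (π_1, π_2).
π_1 = 17/69, π_2 = 52/69

Solve πP = π with π_1 + π_2 = 1. From πP = π: π_1 · (1 − 16/17) + π_2 · 4/13 = π_1 ⇒ π_2 · 4/13 = π_1 · 16/17 ⇒ π_2/π_1 = (16/17)/(4/13) = 52/17. Together with π_1 + π_2 = 1:
  π_1 = (4/13)/(16/17 + 4/13) = (4/13)/(276/221) = 17/69,
  π_2 = (16/17)/(16/17 + 4/13) = (16/17)/(276/221) = 52/69.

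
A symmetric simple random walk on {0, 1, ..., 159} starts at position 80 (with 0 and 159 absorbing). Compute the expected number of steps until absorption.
E[τ | X_0 = 80] = 6320

Let v_k = E[τ | X_0 = k]. Boundary: v_0 = v_159 = 0. Recurrence: v_k = 1 + (v_{k-1} + v_{k+1})/2 for 1 ≤ k ≤ 158. The particular solution to v_k − (v_{k-1} + v_{k+1})/2 = 1 is v_k = −k^2. Adding homogeneous solution A + B k and matching boundaries gives v_k = k (159 − k). Substituting k = 80: v_80 = 80 · 79 = 6320.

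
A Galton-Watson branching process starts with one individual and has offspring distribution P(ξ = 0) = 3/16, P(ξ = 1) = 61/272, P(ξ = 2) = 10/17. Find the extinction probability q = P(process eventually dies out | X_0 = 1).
q = 51/160

The pgf is f(s) = 3/16 + 61/272·s + 10/17·s². The extinction probability q is the smallest fixed point of f in [0, 1]. Setting s = f(s):
  10/17·s² + (61/272 − 1)·s + 3/16 = 0
  10/17·s² − (3/16 + 10/17)·s + 3/16 = 0
which factors as (s − 1)·(10/17·s − 3/16) = 0, giving roots s = 1 and s = (3/16)/(10/17) = 51/160.
Mean offspring μ = 61/272 + 2·10/17 = 381/272 > 1 (supercritical), so q < 1. The extinction probability is the smaller root: q = (3/16)/(10/17) = 51/160.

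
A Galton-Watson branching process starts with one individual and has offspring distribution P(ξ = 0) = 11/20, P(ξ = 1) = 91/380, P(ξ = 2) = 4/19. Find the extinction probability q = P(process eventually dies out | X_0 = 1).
q = 1

Mean offspring μ = 0·11/20 + 1·91/380 + 2·4/19 = 251/380 ≤ 1. For μ ≤ 1 with offspring not concentrated at 1, the Galton-Watson process goes extinct almost surely, so q = 1.
(Algebraic check: The pgf is f(s) = 11/20 + 91/380·s + 4/19·s². The extinction probability q is the smallest fixed point of f in [0, 1]. Setting s = f(s):
  4/19·s² + (91/380 − 1)·s + 11/20 = 0
  4/19·s² − (11/20 + 4/19)·s + 11/20 = 0
which factors as (s − 1)·(4/19·s − 11/20) = 0, giving roots s = 1 and s = (11/20)/(4/19) = 209/80. Since 209/80 ≥ 1, the smallest root in [0, 1] is s = 1.)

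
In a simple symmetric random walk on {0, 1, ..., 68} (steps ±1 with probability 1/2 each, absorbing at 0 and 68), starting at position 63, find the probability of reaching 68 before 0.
P(hit 68 before 0) = 63/68

Let u_k = P(hit 68 before 0 | start at k). Then u_0 = 0, u_68 = 1, and u_k = u_{k-1}/2 + u_{k+1}/2 for 1 ≤ k ≤ 67. This harmonic recurrence is solved by u_k = k/68, giving u_63 = 63/68.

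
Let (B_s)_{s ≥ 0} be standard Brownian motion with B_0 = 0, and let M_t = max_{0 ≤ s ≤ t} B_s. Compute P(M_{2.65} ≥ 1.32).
P(M_{2.65} ≥ 1.32) = 2·P(B_{2.65} ≥ 1.32) = 2(1 − Φ(1.32/√2.65)) ≈ 0.4174

By the reflection principle for Brownian motion, P(M_t ≥ a) = 2 · P(B_t ≥ a) for a ≥ 0. Since B_t ~ N(0, t), P(B_t ≥ 1.32) = 1 − Φ(1.32/√t) = 1 − Φ(1.32/√2.65) = 1 − Φ(0.8109). So
  P(M_{2.65} ≥ 1.32) = 2(1 − Φ(0.8109)) ≈ 0.4174.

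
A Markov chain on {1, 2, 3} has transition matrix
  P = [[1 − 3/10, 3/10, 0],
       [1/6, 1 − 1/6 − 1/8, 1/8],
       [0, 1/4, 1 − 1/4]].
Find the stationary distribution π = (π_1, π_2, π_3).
π = (10/37, 18/37, 9/37)

This is a birth-death chain on three states, which satisfies detailed balance: π_1 · P_{12} = π_2 · P_{21} and π_2 · P_{23} = π_3 · P_{32}.
From π_1 · 3/10 = π_2 · 1/6: π_2/π_1 = (3/10)/(1/6) = 9/5.
From π_2 · 1/8 = π_3 · 1/4: π_3/π_2 = (1/8)/(1/4) = 1/2.
Take π_1 proportional to 1; then unnormalized π = (1, 9/5, 9/10). Normalize by dividing by the sum 37/10:
  π = (10/37, 18/37, 9/37).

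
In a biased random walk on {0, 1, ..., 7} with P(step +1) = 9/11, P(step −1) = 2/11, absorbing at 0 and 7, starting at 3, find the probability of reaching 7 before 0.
P(hit 7 before 0) = (1 − (2/9)^3) / (1 − (2/9)^7) = 675783/683263

Let u_k denote P(reach 7 before 0 | start at k). Boundary: u_0 = 0, u_7 = 1. Recurrence: u_k = 9/11·u_{k+1} + 2/11·u_{k-1} for 1 ≤ k ≤ 6. Try u_k = A + B·r^k with r = q/p = (2/11)/(9/11) = 2/9. Substitution satisfies the recurrence; boundary conditions give:
  u_k = (1 − r^k) / (1 − r^N) = (1 − (2/9)^3) / (1 − (2/9)^7) = 675783/683263.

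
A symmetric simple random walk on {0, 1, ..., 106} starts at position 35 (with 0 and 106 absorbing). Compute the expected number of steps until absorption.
E[τ | X_0 = 35] = 2485

Let v_k = E[τ | X_0 = k]. Boundary: v_0 = v_106 = 0. Recurrence: v_k = 1 + (v_{k-1} + v_{k+1})/2 for 1 ≤ k ≤ 105. The particular solution to v_k − (v_{k-1} + v_{k+1})/2 = 1 is v_k = −k^2. Adding homogeneous solution A + B k and matching boundaries gives v_k = k (106 − k). Substituting k = 35: v_35 = 35 · 71 = 2485.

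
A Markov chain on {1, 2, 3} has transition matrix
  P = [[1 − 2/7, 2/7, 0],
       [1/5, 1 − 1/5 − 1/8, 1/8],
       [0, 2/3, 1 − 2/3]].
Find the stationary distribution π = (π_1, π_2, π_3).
π = (56/151, 80/151, 15/151)

This is a birth-death chain on three states, which satisfies detailed balance: π_1 · P_{12} = π_2 · P_{21} and π_2 · P_{23} = π_3 · P_{32}.
From π_1 · 2/7 = π_2 · 1/5: π_2/π_1 = (2/7)/(1/5) = 10/7.
From π_2 · 1/8 = π_3 · 2/3: π_3/π_2 = (1/8)/(2/3) = 3/16.
Take π_1 proportional to 1; then unnormalized π = (1, 10/7, 15/56). Normalize by dividing by the sum 151/56:
  π = (56/151, 80/151, 15/151).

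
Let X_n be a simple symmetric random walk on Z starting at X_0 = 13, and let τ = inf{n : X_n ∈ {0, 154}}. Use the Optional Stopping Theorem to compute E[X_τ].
E[X_τ] = 13

X_n is a martingale and τ is a bounded-mean stopping time (indeed τ is finite a.s. with bounded expectation since the walk is in a bounded region). By the OST, E[X_τ] = E[X_0] = 13. Equivalently: E[X_τ] = 154 · P(hit 154 first) + 0 · P(hit 0 first) = 154 · (13/154) = 13.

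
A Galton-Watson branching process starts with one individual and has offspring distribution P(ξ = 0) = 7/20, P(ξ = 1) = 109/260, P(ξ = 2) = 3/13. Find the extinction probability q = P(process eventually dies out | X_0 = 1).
q = 1

Mean offspring μ = 0·7/20 + 1·109/260 + 2·3/13 = 229/260 ≤ 1. For μ ≤ 1 with offspring not concentrated at 1, the Galton-Watson process goes extinct almost surely, so q = 1.
(Algebraic check: The pgf is f(s) = 7/20 + 109/260·s + 3/13·s². The extinction probability q is the smallest fixed point of f in [0, 1]. Setting s = f(s):
  3/13·s² + (109/260 − 1)·s + 7/20 = 0
  3/13·s² − (7/20 + 3/13)·s + 7/20 = 0
which factors as (s − 1)·(3/13·s − 7/20) = 0, giving roots s = 1 and s = (7/20)/(3/13) = 91/60. Since 91/60 ≥ 1, the smallest root in [0, 1] is s = 1.)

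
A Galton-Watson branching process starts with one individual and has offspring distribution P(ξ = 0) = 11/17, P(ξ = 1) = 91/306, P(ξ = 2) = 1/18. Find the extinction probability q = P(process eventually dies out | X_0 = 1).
q = 1

Mean offspring μ = 0·11/17 + 1·91/306 + 2·1/18 = 125/306 ≤ 1. For μ ≤ 1 with offspring not concentrated at 1, the Galton-Watson process goes extinct almost surely, so q = 1.
(Algebraic check: The pgf is f(s) = 11/17 + 91/306·s + 1/18·s². The extinction probability q is the smallest fixed point of f in [0, 1]. Setting s = f(s):
  1/18·s² + (91/306 − 1)·s + 11/17 = 0
  1/18·s² − (11/17 + 1/18)·s + 11/17 = 0
which factors as (s − 1)·(1/18·s − 11/17) = 0, giving roots s = 1 and s = (11/17)/(1/18) = 198/17. Since 198/17 ≥ 1, the smallest root in [0, 1] is s = 1.)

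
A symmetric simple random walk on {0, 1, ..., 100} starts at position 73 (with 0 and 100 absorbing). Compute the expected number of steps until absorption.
E[τ | X_0 = 73] = 1971

Let v_k = E[τ | X_0 = k]. Boundary: v_0 = v_100 = 0. Recurrence: v_k = 1 + (v_{k-1} + v_{k+1})/2 for 1 ≤ k ≤ 99. The particular solution to v_k − (v_{k-1} + v_{k+1})/2 = 1 is v_k = −k^2. Adding homogeneous solution A + B k and matching boundaries gives v_k = k (100 − k). Substituting k = 73: v_73 = 73 · 27 = 1971.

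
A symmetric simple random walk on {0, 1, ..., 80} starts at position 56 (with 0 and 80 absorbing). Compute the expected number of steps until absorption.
E[τ | X_0 = 56] = 1344

Let v_k = E[τ | X_0 = k]. Boundary: v_0 = v_80 = 0. Recurrence: v_k = 1 + (v_{k-1} + v_{k+1})/2 for 1 ≤ k ≤ 79. The particular solution to v_k − (v_{k-1} + v_{k+1})/2 = 1 is v_k = −k^2. Adding homogeneous solution A + B k and matching boundaries gives v_k = k (80 − k). Substituting k = 56: v_56 = 56 · 24 = 1344.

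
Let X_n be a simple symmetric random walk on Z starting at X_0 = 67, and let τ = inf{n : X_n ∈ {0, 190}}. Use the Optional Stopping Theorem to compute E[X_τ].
E[X_τ] = 67

X_n is a martingale and τ is a bounded-mean stopping time (indeed τ is finite a.s. with bounded expectation since the walk is in a bounded region). By the OST, E[X_τ] = E[X_0] = 67. Equivalently: E[X_τ] = 190 · P(hit 190 first) + 0 · P(hit 0 first) = 190 · (67/190) = 67.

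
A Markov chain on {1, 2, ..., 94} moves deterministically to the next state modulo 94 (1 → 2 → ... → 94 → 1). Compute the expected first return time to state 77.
E[T_77 | X_0 = 77] = 94

The chain cycles deterministically, so starting at state 77 it returns in exactly 94 steps. Equivalently, the stationary distribution is uniform π_j = 1/94 for every state j, so by Kac's formula E[T_77] = 1/π_77 = 94.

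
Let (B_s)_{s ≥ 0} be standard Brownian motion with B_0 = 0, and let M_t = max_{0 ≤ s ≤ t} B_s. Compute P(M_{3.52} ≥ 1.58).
P(M_{3.52} ≥ 1.58) = 2·P(B_{3.52} ≥ 1.58) = 2(1 − Φ(1.58/√3.52)) ≈ 0.3997

By the reflection principle for Brownian motion, P(M_t ≥ a) = 2 · P(B_t ≥ a) for a ≥ 0. Since B_t ~ N(0, t), P(B_t ≥ 1.58) = 1 − Φ(1.58/√t) = 1 − Φ(1.58/√3.52) = 1 − Φ(0.8421). So
  P(M_{3.52} ≥ 1.58) = 2(1 − Φ(0.8421)) ≈ 0.3997.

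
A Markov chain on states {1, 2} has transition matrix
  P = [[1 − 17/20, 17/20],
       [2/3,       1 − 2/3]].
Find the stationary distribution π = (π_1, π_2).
π_1 = 40/91, π_2 = 51/91

Solve πP = π with π_1 + π_2 = 1. From πP = π: π_1 · (1 − 17/20) + π_2 · 2/3 = π_1 ⇒ π_2 · 2/3 = π_1 · 17/20 ⇒ π_2/π_1 = (17/20)/(2/3) = 51/40. Together with π_1 + π_2 = 1:
  π_1 = (2/3)/(17/20 + 2/3) = (2/3)/(91/60) = 40/91,
  π_2 = (17/20)/(17/20 + 2/3) = (17/20)/(91/60) = 51/91.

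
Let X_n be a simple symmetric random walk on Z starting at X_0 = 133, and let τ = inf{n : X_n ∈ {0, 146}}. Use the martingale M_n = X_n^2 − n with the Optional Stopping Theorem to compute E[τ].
E[τ] = 1729

M_n = X_n^2 − n is a martingale (since E[X_{n+1}^2 | F_n] = X_n^2 + 1). By OST (τ has finite mean in a bounded region), E[M_τ] = E[M_0] = X_0^2 − 0 = 133^2 = 17689. Also E[M_τ] = E[X_τ^2] − E[τ]. The walk exits at 0 or 146, with P(hit 146 first) = 133/146, so E[X_τ^2] = 146^2 · 133/146 + 0 = 19418. Thus E[τ] = E[X_τ^2] − E[M_τ] = 19418 − 17689 = 1729 = 133(146 − 133) = 1729.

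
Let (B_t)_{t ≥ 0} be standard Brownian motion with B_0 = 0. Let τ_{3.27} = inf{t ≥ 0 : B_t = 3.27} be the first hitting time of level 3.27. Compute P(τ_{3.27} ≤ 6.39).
P(τ_{3.27} ≤ 6.39) = 2(1 − Φ(3.27/√6.39)) = 2(1 − Φ(1.2936)) ≈ 0.1958

By the reflection principle for standard BM, P(τ_b ≤ t) = 2 · P(B_t ≥ b). Since B_t ~ N(0, t), P(B_t ≥ 3.27) = 1 − Φ(3.27/√t) = 1 − Φ(3.27/√6.39) = 1 − Φ(1.2936) ≈ 0.09790. Doubling: P(τ_{3.27} ≤ 6.39) ≈ 2 · 0.09790 = 0.19580 ≈ 0.1958.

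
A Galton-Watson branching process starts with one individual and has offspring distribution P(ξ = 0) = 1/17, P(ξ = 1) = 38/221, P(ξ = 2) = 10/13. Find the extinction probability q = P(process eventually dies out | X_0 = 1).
q = 13/170

The pgf is f(s) = 1/17 + 38/221·s + 10/13·s². The extinction probability q is the smallest fixed point of f in [0, 1]. Setting s = f(s):
  10/13·s² + (38/221 − 1)·s + 1/17 = 0
  10/13·s² − (1/17 + 10/13)·s + 1/17 = 0
which factors as (s − 1)·(10/13·s − 1/17) = 0, giving roots s = 1 and s = (1/17)/(10/13) = 13/170.
Mean offspring μ = 38/221 + 2·10/13 = 378/221 > 1 (supercritical), so q < 1. The extinction probability is the smaller root: q = (1/17)/(10/13) = 13/170.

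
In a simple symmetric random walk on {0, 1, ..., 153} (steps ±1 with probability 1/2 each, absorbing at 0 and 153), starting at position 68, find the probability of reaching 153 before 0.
P(hit 153 before 0) = 68/153 = 4/9

Let u_k = P(hit 153 before 0 | start at k). Then u_0 = 0, u_153 = 1, and u_k = u_{k-1}/2 + u_{k+1}/2 for 1 ≤ k ≤ 152. This harmonic recurrence is solved by u_k = k/153, giving u_68 = 68/153 = 4/9.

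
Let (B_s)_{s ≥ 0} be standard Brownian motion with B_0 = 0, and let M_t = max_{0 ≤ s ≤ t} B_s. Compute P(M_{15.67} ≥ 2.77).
P(M_{15.67} ≥ 2.77) = 2·P(B_{15.67} ≥ 2.77) = 2(1 − Φ(2.77/√15.67)) ≈ 0.4841

By the reflection principle for Brownian motion, P(M_t ≥ a) = 2 · P(B_t ≥ a) for a ≥ 0. Since B_t ~ N(0, t), P(B_t ≥ 2.77) = 1 − Φ(2.77/√t) = 1 − Φ(2.77/√15.67) = 1 − Φ(0.6998). So
  P(M_{15.67} ≥ 2.77) = 2(1 − Φ(0.6998)) ≈ 0.4841.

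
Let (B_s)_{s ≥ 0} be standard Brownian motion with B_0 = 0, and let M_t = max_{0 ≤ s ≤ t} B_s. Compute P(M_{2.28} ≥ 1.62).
P(M_{2.28} ≥ 1.62) = 2·P(B_{2.28} ≥ 1.62) = 2(1 − Φ(1.62/√2.28)) ≈ 0.2833

By the reflection principle for Brownian motion, P(M_t ≥ a) = 2 · P(B_t ≥ a) for a ≥ 0. Since B_t ~ N(0, t), P(B_t ≥ 1.62) = 1 − Φ(1.62/√t) = 1 − Φ(1.62/√2.28) = 1 − Φ(1.0729). So
  P(M_{2.28} ≥ 1.62) = 2(1 − Φ(1.0729)) ≈ 0.2833.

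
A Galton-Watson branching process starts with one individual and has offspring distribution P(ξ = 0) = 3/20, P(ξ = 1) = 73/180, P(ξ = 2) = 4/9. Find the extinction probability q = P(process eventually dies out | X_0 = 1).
q = 27/80

The pgf is f(s) = 3/20 + 73/180·s + 4/9·s². The extinction probability q is the smallest fixed point of f in [0, 1]. Setting s = f(s):
  4/9·s² + (73/180 − 1)·s + 3/20 = 0
  4/9·s² − (3/20 + 4/9)·s + 3/20 = 0
which factors as (s − 1)·(4/9·s − 3/20) = 0, giving roots s = 1 and s = (3/20)/(4/9) = 27/80.
Mean offspring μ = 73/180 + 2·4/9 = 233/180 > 1 (supercritical), so q < 1. The extinction probability is the smaller root: q = (3/20)/(4/9) = 27/80.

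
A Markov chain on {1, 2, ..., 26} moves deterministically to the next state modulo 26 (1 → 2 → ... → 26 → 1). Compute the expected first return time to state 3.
E[T_3 | X_0 = 3] = 26

The chain cycles deterministically, so starting at state 3 it returns in exactly 26 steps. Equivalently, the stationary distribution is uniform π_j = 1/26 for every state j, so by Kac's formula E[T_3] = 1/π_3 = 26.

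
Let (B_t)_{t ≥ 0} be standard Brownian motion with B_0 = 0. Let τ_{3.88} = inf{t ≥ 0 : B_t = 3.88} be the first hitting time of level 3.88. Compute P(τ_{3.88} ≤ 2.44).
P(τ_{3.88} ≤ 2.44) = 2(1 − Φ(3.88/√2.44)) = 2(1 − Φ(2.4839)) ≈ 0.0130

By the reflection principle for standard BM, P(τ_b ≤ t) = 2 · P(B_t ≥ b). Since B_t ~ N(0, t), P(B_t ≥ 3.88) = 1 − Φ(3.88/√t) = 1 − Φ(3.88/√2.44) = 1 − Φ(2.4839) ≈ 0.00650. Doubling: P(τ_{3.88} ≤ 2.44) ≈ 2 · 0.00650 = 0.01300 ≈ 0.0130.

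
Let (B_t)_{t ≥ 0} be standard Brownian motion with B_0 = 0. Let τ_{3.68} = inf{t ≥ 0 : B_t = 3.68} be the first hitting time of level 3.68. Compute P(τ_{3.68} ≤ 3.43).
P(τ_{3.68} ≤ 3.43) = 2(1 − Φ(3.68/√3.43)) = 2(1 − Φ(1.9870)) ≈ 0.0469

By the reflection principle for standard BM, P(τ_b ≤ t) = 2 · P(B_t ≥ b). Since B_t ~ N(0, t), P(B_t ≥ 3.68) = 1 − Φ(3.68/√t) = 1 − Φ(3.68/√3.43) = 1 − Φ(1.9870) ≈ 0.02346. Doubling: P(τ_{3.68} ≤ 3.43) ≈ 2 · 0.02346 = 0.04692 ≈ 0.0469.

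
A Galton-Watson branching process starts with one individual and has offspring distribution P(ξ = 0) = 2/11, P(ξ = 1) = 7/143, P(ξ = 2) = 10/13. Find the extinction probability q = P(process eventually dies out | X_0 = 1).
q = 13/55

The pgf is f(s) = 2/11 + 7/143·s + 10/13·s². The extinction probability q is the smallest fixed point of f in [0, 1]. Setting s = f(s):
  10/13·s² + (7/143 − 1)·s + 2/11 = 0
  10/13·s² − (2/11 + 10/13)·s + 2/11 = 0
which factors as (s − 1)·(10/13·s − 2/11) = 0, giving roots s = 1 and s = (2/11)/(10/13) = 13/55.
Mean offspring μ = 7/143 + 2·10/13 = 227/143 > 1 (supercritical), so q < 1. The extinction probability is the smaller root: q = (2/11)/(10/13) = 13/55.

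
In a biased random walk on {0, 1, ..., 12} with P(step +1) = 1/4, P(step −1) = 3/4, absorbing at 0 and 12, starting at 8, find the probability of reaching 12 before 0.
P(hit 12 before 0) = (1 − (3)^8) / (1 − (3)^12) = 82/6643

Let u_k denote P(reach 12 before 0 | start at k). Boundary: u_0 = 0, u_12 = 1. Recurrence: u_k = 1/4·u_{k+1} + 3/4·u_{k-1} for 1 ≤ k ≤ 11. Try u_k = A + B·r^k with r = q/p = (3/4)/(1/4) = 3. Substitution satisfies the recurrence; boundary conditions give:
  u_k = (1 − r^k) / (1 − r^N) = (1 − (3)^8) / (1 − (3)^12) = 82/6643.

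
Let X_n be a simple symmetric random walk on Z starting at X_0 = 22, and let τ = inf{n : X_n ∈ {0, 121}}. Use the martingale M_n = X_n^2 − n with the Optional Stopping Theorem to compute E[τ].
E[τ] = 2178

M_n = X_n^2 − n is a martingale (since E[X_{n+1}^2 | F_n] = X_n^2 + 1). By OST (τ has finite mean in a bounded region), E[M_τ] = E[M_0] = X_0^2 − 0 = 22^2 = 484. Also E[M_τ] = E[X_τ^2] − E[τ]. The walk exits at 0 or 121, with P(hit 121 first) = 22/121, so E[X_τ^2] = 121^2 · 22/121 + 0 = 2662. Thus E[τ] = E[X_τ^2] − E[M_τ] = 2662 − 484 = 2178 = 22(121 − 22) = 2178.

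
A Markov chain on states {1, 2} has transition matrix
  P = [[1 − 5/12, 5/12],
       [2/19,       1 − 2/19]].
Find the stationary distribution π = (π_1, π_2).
π_1 = 24/119, π_2 = 95/119

Solve πP = π with π_1 + π_2 = 1. From πP = π: π_1 · (1 − 5/12) + π_2 · 2/19 = π_1 ⇒ π_2 · 2/19 = π_1 · 5/12 ⇒ π_2/π_1 = (5/12)/(2/19) = 95/24. Together with π_1 + π_2 = 1:
  π_1 = (2/19)/(5/12 + 2/19) = (2/19)/(119/228) = 24/119,
  π_2 = (5/12)/(5/12 + 2/19) = (5/12)/(119/228) = 95/119.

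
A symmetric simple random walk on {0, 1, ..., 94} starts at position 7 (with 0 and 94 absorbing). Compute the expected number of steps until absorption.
E[τ | X_0 = 7] = 609

Let v_k = E[τ | X_0 = k]. Boundary: v_0 = v_94 = 0. Recurrence: v_k = 1 + (v_{k-1} + v_{k+1})/2 for 1 ≤ k ≤ 93. The particular solution to v_k − (v_{k-1} + v_{k+1})/2 = 1 is v_k = −k^2. Adding homogeneous solution A + B k and matching boundaries gives v_k = k (94 − k). Substituting k = 7: v_7 = 7 · 87 = 609.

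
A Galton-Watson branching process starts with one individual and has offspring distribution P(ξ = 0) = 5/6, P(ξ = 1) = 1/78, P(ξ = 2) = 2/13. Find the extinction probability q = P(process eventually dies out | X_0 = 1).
q = 1

Mean offspring μ = 0·5/6 + 1·1/78 + 2·2/13 = 25/78 ≤ 1. For μ ≤ 1 with offspring not concentrated at 1, the Galton-Watson process goes extinct almost surely, so q = 1.
(Algebraic check: The pgf is f(s) = 5/6 + 1/78·s + 2/13·s². The extinction probability q is the smallest fixed point of f in [0, 1]. Setting s = f(s):
  2/13·s² + (1/78 − 1)·s + 5/6 = 0
  2/13·s² − (5/6 + 2/13)·s + 5/6 = 0
which factors as (s − 1)·(2/13·s − 5/6) = 0, giving roots s = 1 and s = (5/6)/(2/13) = 65/12. Since 65/12 ≥ 1, the smallest root in [0, 1] is s = 1.)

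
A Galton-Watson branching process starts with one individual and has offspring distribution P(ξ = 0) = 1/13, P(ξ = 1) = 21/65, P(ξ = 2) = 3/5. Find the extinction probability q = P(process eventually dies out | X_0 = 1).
q = 5/39

The pgf is f(s) = 1/13 + 21/65·s + 3/5·s². The extinction probability q is the smallest fixed point of f in [0, 1]. Setting s = f(s):
  3/5·s² + (21/65 − 1)·s + 1/13 = 0
  3/5·s² − (1/13 + 3/5)·s + 1/13 = 0
which factors as (s − 1)·(3/5·s − 1/13) = 0, giving roots s = 1 and s = (1/13)/(3/5) = 5/39.
Mean offspring μ = 21/65 + 2·3/5 = 99/65 > 1 (supercritical), so q < 1. The extinction probability is the smaller root: q = (1/13)/(3/5) = 5/39.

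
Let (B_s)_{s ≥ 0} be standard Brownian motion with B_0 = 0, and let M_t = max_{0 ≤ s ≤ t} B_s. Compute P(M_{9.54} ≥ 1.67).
P(M_{9.54} ≥ 1.67) = 2·P(B_{9.54} ≥ 1.67) = 2(1 − Φ(1.67/√9.54)) ≈ 0.5887

By the reflection principle for Brownian motion, P(M_t ≥ a) = 2 · P(B_t ≥ a) for a ≥ 0. Since B_t ~ N(0, t), P(B_t ≥ 1.67) = 1 − Φ(1.67/√t) = 1 − Φ(1.67/√9.54) = 1 − Φ(0.5407). So
  P(M_{9.54} ≥ 1.67) = 2(1 − Φ(0.5407)) ≈ 0.5887.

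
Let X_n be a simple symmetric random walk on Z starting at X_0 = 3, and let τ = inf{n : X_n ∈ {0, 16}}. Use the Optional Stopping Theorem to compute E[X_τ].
E[X_τ] = 3

X_n is a martingale and τ is a bounded-mean stopping time (indeed τ is finite a.s. with bounded expectation since the walk is in a bounded region). By the OST, E[X_τ] = E[X_0] = 3. Equivalently: E[X_τ] = 16 · P(hit 16 first) + 0 · P(hit 0 first) = 16 · (3/16) = 3.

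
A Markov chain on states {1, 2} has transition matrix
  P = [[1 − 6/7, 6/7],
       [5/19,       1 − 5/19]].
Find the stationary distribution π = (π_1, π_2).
π_1 = 35/149, π_2 = 114/149

Solve πP = π with π_1 + π_2 = 1. From πP = π: π_1 · (1 − 6/7) + π_2 · 5/19 = π_1 ⇒ π_2 · 5/19 = π_1 · 6/7 ⇒ π_2/π_1 = (6/7)/(5/19) = 114/35. Together with π_1 + π_2 = 1:
  π_1 = (5/19)/(6/7 + 5/19) = (5/19)/(149/133) = 35/149,
  π_2 = (6/7)/(6/7 + 5/19) = (6/7)/(149/133) = 114/149.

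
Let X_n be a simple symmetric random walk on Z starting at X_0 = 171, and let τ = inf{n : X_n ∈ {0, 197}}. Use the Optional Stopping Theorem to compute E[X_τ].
E[X_τ] = 171

X_n is a martingale and τ is a bounded-mean stopping time (indeed τ is finite a.s. with bounded expectation since the walk is in a bounded region). By the OST, E[X_τ] = E[X_0] = 171. Equivalently: E[X_τ] = 197 · P(hit 197 first) + 0 · P(hit 0 first) = 197 · (171/197) = 171.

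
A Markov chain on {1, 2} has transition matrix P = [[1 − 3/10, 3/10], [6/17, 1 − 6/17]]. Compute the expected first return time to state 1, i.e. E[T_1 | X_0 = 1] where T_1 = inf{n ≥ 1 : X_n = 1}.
E[T_1 | X_0 = 1] = 1/π_1 = 37/20

For an irreducible recurrent Markov chain with stationary distribution π, E[T_i | X_0 = i] = 1/π_i (Kac's formula). Here π_1 = (6/17)/(3/10 + 6/17) = (6/17)/(111/170) = 20/37, so E[T_1 | X_0 = 1] = 1/π_1 = (3/10 + 6/17)/(6/17) = (111/170)/(6/17) = 37/20.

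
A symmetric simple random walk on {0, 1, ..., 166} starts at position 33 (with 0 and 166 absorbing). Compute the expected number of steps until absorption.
E[τ | X_0 = 33] = 4389

Let v_k = E[τ | X_0 = k]. Boundary: v_0 = v_166 = 0. Recurrence: v_k = 1 + (v_{k-1} + v_{k+1})/2 for 1 ≤ k ≤ 165. The particular solution to v_k − (v_{k-1} + v_{k+1})/2 = 1 is v_k = −k^2. Adding homogeneous solution A + B k and matching boundaries gives v_k = k (166 − k). Substituting k = 33: v_33 = 33 · 133 = 4389.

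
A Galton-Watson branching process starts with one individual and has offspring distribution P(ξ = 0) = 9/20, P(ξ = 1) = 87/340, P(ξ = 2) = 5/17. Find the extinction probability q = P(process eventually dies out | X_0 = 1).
q = 1

Mean offspring μ = 0·9/20 + 1·87/340 + 2·5/17 = 287/340 ≤ 1. For μ ≤ 1 with offspring not concentrated at 1, the Galton-Watson process goes extinct almost surely, so q = 1.
(Algebraic check: The pgf is f(s) = 9/20 + 87/340·s + 5/17·s². The extinction probability q is the smallest fixed point of f in [0, 1]. Setting s = f(s):
  5/17·s² + (87/340 − 1)·s + 9/20 = 0
  5/17·s² − (9/20 + 5/17)·s + 9/20 = 0
which factors as (s − 1)·(5/17·s − 9/20) = 0, giving roots s = 1 and s = (9/20)/(5/17) = 153/100. Since 153/100 ≥ 1, the smallest root in [0, 1] is s = 1.)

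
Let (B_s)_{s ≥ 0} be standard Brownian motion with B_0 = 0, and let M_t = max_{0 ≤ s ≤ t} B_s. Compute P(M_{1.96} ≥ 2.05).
P(M_{1.96} ≥ 2.05) = 2·P(B_{1.96} ≥ 2.05) = 2(1 − Φ(2.05/√1.96)) ≈ 0.1431

By the reflection principle for Brownian motion, P(M_t ≥ a) = 2 · P(B_t ≥ a) for a ≥ 0. Since B_t ~ N(0, t), P(B_t ≥ 2.05) = 1 − Φ(2.05/√t) = 1 − Φ(2.05/√1.96) = 1 − Φ(1.4643). So
  P(M_{1.96} ≥ 2.05) = 2(1 − Φ(1.4643)) ≈ 0.1431.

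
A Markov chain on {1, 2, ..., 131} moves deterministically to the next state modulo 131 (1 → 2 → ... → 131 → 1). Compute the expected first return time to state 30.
E[T_30 | X_0 = 30] = 131

The chain cycles deterministically, so starting at state 30 it returns in exactly 131 steps. Equivalently, the stationary distribution is uniform π_j = 1/131 for every state j, so by Kac's formula E[T_30] = 1/π_30 = 131.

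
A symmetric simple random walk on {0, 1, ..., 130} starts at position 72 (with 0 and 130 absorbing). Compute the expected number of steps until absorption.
E[τ | X_0 = 72] = 4176

Let v_k = E[τ | X_0 = k]. Boundary: v_0 = v_130 = 0. Recurrence: v_k = 1 + (v_{k-1} + v_{k+1})/2 for 1 ≤ k ≤ 129. The particular solution to v_k − (v_{k-1} + v_{k+1})/2 = 1 is v_k = −k^2. Adding homogeneous solution A + B k and matching boundaries gives v_k = k (130 − k). Substituting k = 72: v_72 = 72 · 58 = 4176.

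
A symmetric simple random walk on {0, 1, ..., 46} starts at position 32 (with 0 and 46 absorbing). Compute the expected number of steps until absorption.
E[τ | X_0 = 32] = 448

Let v_k = E[τ | X_0 = k]. Boundary: v_0 = v_46 = 0. Recurrence: v_k = 1 + (v_{k-1} + v_{k+1})/2 for 1 ≤ k ≤ 45. The particular solution to v_k − (v_{k-1} + v_{k+1})/2 = 1 is v_k = −k^2. Adding homogeneous solution A + B k and matching boundaries gives v_k = k (46 − k). Substituting k = 32: v_32 = 32 · 14 = 448.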